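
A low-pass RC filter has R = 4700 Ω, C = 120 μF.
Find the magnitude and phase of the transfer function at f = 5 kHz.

Step 1 — Angular frequency: ω = 2π·5000 = 3.142e+04 rad/s.
Step 2 — Transfer function: H(jω) = 1/(1 + jωRC).
Step 3 — Denominator: 1 + jωRC = 1 + j·3.142e+04·4700·0.00012 = 1 + j1.772e+04.
Step 4 — H = 3.185e-09 - j5.644e-05.
Step 5 — Magnitude: |H| = 5.644e-05 (-85.0 dB); phase: φ = -90.0°.

|H| = 5.644e-05 (-85.0 dB), φ = -90.0°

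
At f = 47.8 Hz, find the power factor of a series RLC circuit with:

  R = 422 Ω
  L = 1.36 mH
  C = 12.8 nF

Step 1 — Angular frequency: ω = 2π·f = 2π·47.8 = 300.3 rad/s.
Step 2 — Component impedances:
  R: Z = R = 422 Ω
  L: Z = jωL = j·300.3·0.00136 = 0 + j0.4085 Ω
  C: Z = 1/(jωC) = -j/(ω·C) = 0 - j2.601e+05 Ω
Step 3 — Series combination: Z_total = R + L + C = 422 - j2.601e+05 Ω = 2.601e+05∠-89.9° Ω.
Step 4 — Power factor: PF = cos(φ) = Re(Z)/|Z| = 422/2.601e+05 = 0.001622.
Step 5 — Type: Im(Z) = -2.601e+05 ⇒ leading (phase φ = -89.9°).

PF = 0.001622 (leading, φ = -89.9°)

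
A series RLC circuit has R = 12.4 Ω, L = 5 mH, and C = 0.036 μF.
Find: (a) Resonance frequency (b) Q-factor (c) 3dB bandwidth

Step 1 — Resonance: ω₀ = 1/√(LC) = 1/√(0.005·3.6e-08) = 7.454e+04 rad/s.
Step 2 — f₀ = ω₀/(2π) = 1.186e+04 Hz.
Step 3 — Series Q: Q = ω₀L/R = 7.454e+04·0.005/12.4 = 30.05.
Step 4 — Bandwidth: Δω = ω₀/Q = 2480 rad/s; BW = Δω/(2π) = 394.7 Hz.

(a) f₀ = 1.186e+04 Hz  (b) Q = 30.05  (c) BW = 394.7 Hz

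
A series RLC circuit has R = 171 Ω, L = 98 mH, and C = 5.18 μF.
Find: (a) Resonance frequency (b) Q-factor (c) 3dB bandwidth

Step 1 — Resonance condition Im(Z)=0 gives ω₀ = 1/√(LC).
Step 2 — ω₀ = 1/√(0.098·5.18e-06) = 1404 rad/s.
Step 3 — f₀ = ω₀/(2π) = 223.4 Hz.
Step 4 — Series Q: Q = ω₀L/R = 1404·0.098/171 = 0.8044.
Step 5 — 3dB bandwidth: Δω = ω₀/Q = 1745 rad/s; BW = Δω/(2π) = 277.7 Hz.

(a) f₀ = 223.4 Hz  (b) Q = 0.8044  (c) BW = 277.7 Hz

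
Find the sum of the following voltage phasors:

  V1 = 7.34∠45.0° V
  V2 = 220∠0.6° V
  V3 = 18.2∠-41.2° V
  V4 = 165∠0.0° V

Step 1 — Convert each phasor to rectangular form:
  V1 = 7.34·(cos(45.0°) + j·sin(45.0°)) = 5.19 + j5.19 V
  V2 = 220·(cos(0.6°) + j·sin(0.6°)) = 220 + j2.304 V
  V3 = 18.2·(cos(-41.2°) + j·sin(-41.2°)) = 13.69 - j11.99 V
  V4 = 165·(cos(0.0°) + j·sin(0.0°)) = 165 V
Step 2 — Sum components: V_total = 403.9 - j4.494 V.
Step 3 — Convert to polar: |V_total| = 403.9 V, ∠V_total = -0.6°.

V_total = 403.9∠-0.6° V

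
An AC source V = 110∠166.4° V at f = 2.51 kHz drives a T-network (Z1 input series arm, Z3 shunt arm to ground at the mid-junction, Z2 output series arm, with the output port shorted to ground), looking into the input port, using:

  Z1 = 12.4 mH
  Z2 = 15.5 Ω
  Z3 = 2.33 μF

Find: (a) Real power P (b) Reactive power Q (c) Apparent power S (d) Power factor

Step 1 — Angular frequency: ω = 2π·f = 2π·2510 = 1.577e+04 rad/s.
Step 2 — Component impedances:
  Z1: Z = jωL = j·1.577e+04·0.0124 = 0 + j195.6 Ω
  Z2: Z = R = 15.5 Ω
  Z3: Z = 1/(jωC) = -j/(ω·C) = 0 - j27.21 Ω
Step 3 — With the output port shorted to ground, the output series arm Z2 runs from the junction to ground; the shunt arm Z3 also runs from the junction to ground. They appear in parallel: Z3 || Z2 = 11.7 - j6.666 Ω.
Step 4 — Series with input arm Z1: Z_in = Z1 + (Z3 || Z2) = 11.7 + j188.9 Ω = 189.3∠86.5° Ω.
Step 5 — Source phasor: V = 110∠166.4° V = -106.9 + j25.87 V.
Step 6 — Current: I = V / Z = 0.1015 + j0.5723 A = 0.5812∠79.9° A.
Step 7 — Complex power: S = V·I* = 3.954 + j63.81 VA.
Step 8 — Real power: P = Re(S) = 3.954 W.
Step 9 — Reactive power: Q = Im(S) = 63.81 VAR.
Step 10 — Apparent power: |S| = 63.94 VA.
Step 11 — Power factor: PF = P/|S| = 0.06184 (lagging).

(a) P = 3.954 W  (b) Q = 63.81 VAR  (c) S = 63.94 VA  (d) PF = 0.06184 (lagging)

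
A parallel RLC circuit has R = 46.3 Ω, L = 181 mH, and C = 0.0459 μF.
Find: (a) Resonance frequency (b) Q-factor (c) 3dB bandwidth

Step 1 — Resonance: ω₀ = 1/√(LC) = 1/√(0.181·4.59e-08) = 1.097e+04 rad/s.
Step 2 — f₀ = ω₀/(2π) = 1746 Hz.
Step 3 — Parallel Q: Q = R/(ω₀L) = 46.3/(1.097e+04·0.181) = 0.02332.
Step 4 — Bandwidth: Δω = ω₀/Q = 4.706e+05 rad/s; BW = Δω/(2π) = 7.489e+04 Hz.

(a) f₀ = 1746 Hz  (b) Q = 0.02332  (c) BW = 7.489e+04 Hz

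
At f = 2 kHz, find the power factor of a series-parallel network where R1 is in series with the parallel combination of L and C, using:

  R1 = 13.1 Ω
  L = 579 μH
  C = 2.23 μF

Step 1 — Angular frequency: ω = 2π·f = 2π·2000 = 1.257e+04 rad/s.
Step 2 — Component impedances:
  R1: Z = R = 13.1 Ω
  L: Z = jωL = j·1.257e+04·0.000579 = 0 + j7.276 Ω
  C: Z = 1/(jωC) = -j/(ω·C) = 0 - j35.68 Ω
Step 3 — Parallel branch: L || C = 1/(1/L + 1/C) = 0 + j9.139 Ω.
Step 4 — Series with R1: Z_total = R1 + (L || C) = 13.1 + j9.139 Ω = 15.97∠34.9° Ω.
Step 5 — Power factor: PF = cos(φ) = Re(Z)/|Z| = 13.1/15.973 = 0.8201.
Step 6 — Type: Im(Z) = 9.139 ⇒ lagging (phase φ = 34.9°).

PF = 0.8201 (lagging, φ = 34.9°)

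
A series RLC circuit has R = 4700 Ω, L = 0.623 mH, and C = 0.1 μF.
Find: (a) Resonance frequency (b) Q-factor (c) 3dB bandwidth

Step 1 — Resonance: ω₀ = 1/√(LC) = 1/√(0.000623·1e-07) = 1.267e+05 rad/s.
Step 2 — f₀ = ω₀/(2π) = 2.016e+04 Hz.
Step 3 — Series Q: Q = ω₀L/R = 1.267e+05·0.000623/4700 = 0.01679.
Step 4 — Bandwidth: Δω = ω₀/Q = 7.544e+06 rad/s; BW = Δω/(2π) = 1.201e+06 Hz.

(a) f₀ = 2.016e+04 Hz  (b) Q = 0.01679  (c) BW = 1.201e+06 Hz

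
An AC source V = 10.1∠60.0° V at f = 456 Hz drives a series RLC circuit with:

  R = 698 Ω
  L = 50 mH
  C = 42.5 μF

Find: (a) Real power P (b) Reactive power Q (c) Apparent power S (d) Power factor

Step 1 — Angular frequency: ω = 2π·f = 2π·456 = 2865 rad/s.
Step 2 — Component impedances:
  R: Z = R = 698 Ω
  L: Z = jωL = j·2865·0.05 = 0 + j143.3 Ω
  C: Z = 1/(jωC) = -j/(ω·C) = 0 - j8.212 Ω
Step 3 — Series combination: Z_total = R + L + C = 698 + j135 Ω = 710.9∠10.9° Ω.
Step 4 — Source phasor: V = 10.1∠60.0° V = 5.05 + j8.747 V.
Step 5 — Current: I = V / Z = 0.009311 + j0.01073 A = 0.01421∠49.1° A.
Step 6 — Complex power: S = V·I* = 0.1409 + j0.02726 VA.
Step 7 — Real power: P = Re(S) = 0.1409 W.
Step 8 — Reactive power: Q = Im(S) = 0.02726 VAR.
Step 9 — Apparent power: |S| = 0.1435 VA.
Step 10 — Power factor: PF = P/|S| = 0.9818 (lagging).

(a) P = 0.1409 W  (b) Q = 0.02726 VAR  (c) S = 0.1435 VA  (d) PF = 0.9818 (lagging)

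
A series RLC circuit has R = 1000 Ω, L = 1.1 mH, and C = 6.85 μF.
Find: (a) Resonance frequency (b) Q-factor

Step 1 — Resonance condition Im(Z)=0 gives ω₀ = 1/√(LC).
Step 2 — ω₀ = 1/√(0.0011·6.85e-06) = 1.152e+04 rad/s.
Step 3 — f₀ = ω₀/(2π) = 1833 Hz.
Step 4 — Series Q: Q = ω₀L/R = 1.152e+04·0.0011/1000 = 0.01267.

(a) f₀ = 1833 Hz  (b) Q = 0.01267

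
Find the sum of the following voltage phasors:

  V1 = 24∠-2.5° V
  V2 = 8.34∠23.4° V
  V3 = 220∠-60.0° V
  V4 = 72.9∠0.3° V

Step 1 — Convert each phasor to rectangular form:
  V1 = 24·(cos(-2.5°) + j·sin(-2.5°)) = 23.98 - j1.047 V
  V2 = 8.34·(cos(23.4°) + j·sin(23.4°)) = 7.654 + j3.312 V
  V3 = 220·(cos(-60.0°) + j·sin(-60.0°)) = 110 - j190.5 V
  V4 = 72.9·(cos(0.3°) + j·sin(0.3°)) = 72.9 + j0.3817 V
Step 2 — Sum components: V_total = 214.5 - j187.9 V.
Step 3 — Convert to polar: |V_total| = 285.2 V, ∠V_total = -41.2°.

V_total = 285.2∠-41.2° V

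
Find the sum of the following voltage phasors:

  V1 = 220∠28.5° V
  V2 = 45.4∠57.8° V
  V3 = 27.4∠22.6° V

Step 1 — Convert each phasor to rectangular form:
  V1 = 220·(cos(28.5°) + j·sin(28.5°)) = 193.3 + j105 V
  V2 = 45.4·(cos(57.8°) + j·sin(57.8°)) = 24.19 + j38.42 V
  V3 = 27.4·(cos(22.6°) + j·sin(22.6°)) = 25.3 + j10.53 V
Step 2 — Sum components: V_total = 242.8 + j153.9 V.
Step 3 — Convert to polar: |V_total| = 287.5 V, ∠V_total = 32.4°.

V_total = 287.5∠32.4° V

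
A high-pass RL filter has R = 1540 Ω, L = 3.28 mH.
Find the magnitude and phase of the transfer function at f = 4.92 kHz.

Step 1 — Angular frequency: ω = 2π·4920 = 3.091e+04 rad/s.
Step 2 — Transfer function: H(jω) = jωL/(R + jωL).
Step 3 — Numerator jωL = j·101.4; denominator R + jωL = 1540 + j101.4.
Step 4 — H = 0.004316 + j0.06556.
Step 5 — Magnitude: |H| = 0.0657 (-23.6 dB); phase: φ = 86.2°.

|H| = 0.0657 (-23.6 dB), φ = 86.2°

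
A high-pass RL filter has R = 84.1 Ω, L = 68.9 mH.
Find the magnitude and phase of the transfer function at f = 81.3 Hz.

Step 1 — Angular frequency: ω = 2π·81.3 = 510.8 rad/s.
Step 2 — Transfer function: H(jω) = jωL/(R + jωL).
Step 3 — Numerator jωL = j·35.2; denominator R + jωL = 84.1 + j35.2.
Step 4 — H = 0.149 + j0.3561.
Step 5 — Magnitude: |H| = 0.3861 (-8.3 dB); phase: φ = 67.3°.

|H| = 0.3861 (-8.3 dB), φ = 67.3°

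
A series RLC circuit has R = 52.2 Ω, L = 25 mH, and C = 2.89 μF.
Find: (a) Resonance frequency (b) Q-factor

Step 1 — Resonance condition Im(Z)=0 gives ω₀ = 1/√(LC).
Step 2 — ω₀ = 1/√(0.025·2.89e-06) = 3720 rad/s.
Step 3 — f₀ = ω₀/(2π) = 592.1 Hz.
Step 4 — Series Q: Q = ω₀L/R = 3720·0.025/52.2 = 1.782.

(a) f₀ = 592.1 Hz  (b) Q = 1.782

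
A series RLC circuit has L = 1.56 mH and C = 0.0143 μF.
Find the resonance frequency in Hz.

Step 1 — Resonance condition Im(Z)=0 gives ω₀ = 1/√(LC).
Step 2 — ω₀ = 1/√(0.00156·1.43e-08) = 2.117e+05 rad/s.
Step 3 — f₀ = ω₀/(2π) = 3.37e+04 Hz.

f₀ = 3.37e+04 Hz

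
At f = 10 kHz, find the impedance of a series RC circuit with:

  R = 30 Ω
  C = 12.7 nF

Step 1 — Angular frequency: ω = 2π·f = 2π·1e+04 = 6.283e+04 rad/s.
Step 2 — Component impedances:
  R: Z = R = 30 Ω
  C: Z = 1/(jωC) = -j/(ω·C) = 0 - j1253 Ω
Step 3 — Series combination: Z_total = R + C = 30 - j1253 Ω = 1254∠-88.6° Ω.

Z = 30 - j1253 Ω = 1254∠-88.6° Ω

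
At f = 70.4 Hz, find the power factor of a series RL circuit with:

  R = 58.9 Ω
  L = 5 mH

Step 1 — Angular frequency: ω = 2π·f = 2π·70.4 = 442.3 rad/s.
Step 2 — Component impedances:
  R: Z = R = 58.9 Ω
  L: Z = jωL = j·442.3·0.005 = 0 + j2.212 Ω
Step 3 — Series combination: Z_total = R + L = 58.9 + j2.212 Ω = 58.94∠2.2° Ω.
Step 4 — Power factor: PF = cos(φ) = Re(Z)/|Z| = 58.9/58.94 = 0.9993.
Step 5 — Type: Im(Z) = 2.212 ⇒ lagging (phase φ = 2.2°).

PF = 0.9993 (lagging, φ = 2.2°)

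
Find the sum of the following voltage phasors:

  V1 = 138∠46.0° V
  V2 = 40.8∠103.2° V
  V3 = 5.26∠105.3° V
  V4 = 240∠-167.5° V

Step 1 — Convert each phasor to rectangular form:
  V1 = 138·(cos(46.0°) + j·sin(46.0°)) = 95.86 + j99.27 V
  V2 = 40.8·(cos(103.2°) + j·sin(103.2°)) = -9.317 + j39.72 V
  V3 = 5.26·(cos(105.3°) + j·sin(105.3°)) = -1.388 + j5.074 V
  V4 = 240·(cos(-167.5°) + j·sin(-167.5°)) = -234.3 - j51.95 V
Step 2 — Sum components: V_total = -149.2 + j92.12 V.
Step 3 — Convert to polar: |V_total| = 175.3 V, ∠V_total = 148.3°.

V_total = 175.3∠148.3° V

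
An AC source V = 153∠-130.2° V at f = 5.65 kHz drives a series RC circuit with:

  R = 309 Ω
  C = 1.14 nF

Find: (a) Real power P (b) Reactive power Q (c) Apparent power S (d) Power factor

Step 1 — Angular frequency: ω = 2π·f = 2π·5650 = 3.55e+04 rad/s.
Step 2 — Component impedances:
  R: Z = R = 309 Ω
  C: Z = 1/(jωC) = -j/(ω·C) = 0 - j2.471e+04 Ω
Step 3 — Series combination: Z_total = R + C = 309 - j2.471e+04 Ω = 2.471e+04∠-89.3° Ω.
Step 4 — Source phasor: V = 153∠-130.2° V = -98.76 - j116.9 V.
Step 5 — Current: I = V / Z = 0.004679 - j0.004055 A = 0.006191∠-40.9° A.
Step 6 — Complex power: S = V·I* = 0.01185 - j0.9472 VA.
Step 7 — Real power: P = Re(S) = 0.01185 W.
Step 8 — Reactive power: Q = Im(S) = -0.9472 VAR.
Step 9 — Apparent power: |S| = 0.9473 VA.
Step 10 — Power factor: PF = P/|S| = 0.0125 (leading).

(a) P = 0.01185 W  (b) Q = -0.9472 VAR  (c) S = 0.9473 VA  (d) PF = 0.0125 (leading)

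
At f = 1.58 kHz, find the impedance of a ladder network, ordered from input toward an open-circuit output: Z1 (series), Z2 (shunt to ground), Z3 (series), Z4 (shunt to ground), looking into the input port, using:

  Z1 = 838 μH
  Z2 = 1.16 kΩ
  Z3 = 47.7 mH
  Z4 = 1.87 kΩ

Step 1 — Angular frequency: ω = 2π·f = 2π·1580 = 9927 rad/s.
Step 2 — Component impedances:
  Z1: Z = jωL = j·9927·0.000838 = 0 + j8.319 Ω
  Z2: Z = R = 1160 Ω
  Z3: Z = jωL = j·9927·0.0477 = 0 + j473.5 Ω
  Z4: Z = R = 1870 Ω
Step 3 — Ladder network (open output): work backward from the far end, alternating series and parallel combinations. Z_in = 726.5 + j76.07 Ω = 730.5∠6.0° Ω.

Z = 726.5 + j76.07 Ω = 730.5∠6.0° Ω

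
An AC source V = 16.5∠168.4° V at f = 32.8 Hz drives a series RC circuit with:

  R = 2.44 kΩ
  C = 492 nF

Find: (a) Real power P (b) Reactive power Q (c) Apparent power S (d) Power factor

Step 1 — Angular frequency: ω = 2π·f = 2π·32.8 = 206.1 rad/s.
Step 2 — Component impedances:
  R: Z = R = 2440 Ω
  C: Z = 1/(jωC) = -j/(ω·C) = 0 - j9862 Ω
Step 3 — Series combination: Z_total = R + C = 2440 - j9862 Ω = 1.016e+04∠-76.1° Ω.
Step 4 — Source phasor: V = 16.5∠168.4° V = -16.16 + j3.318 V.
Step 5 — Current: I = V / Z = -0.0006991 - j0.001466 A = 0.001624∠-115.5° A.
Step 6 — Complex power: S = V·I* = 0.006436 - j0.02601 VA.
Step 7 — Real power: P = Re(S) = 0.006436 W.
Step 8 — Reactive power: Q = Im(S) = -0.02601 VAR.
Step 9 — Apparent power: |S| = 0.0268 VA.
Step 10 — Power factor: PF = P/|S| = 0.2402 (leading).

(a) P = 0.006436 W  (b) Q = -0.02601 VAR  (c) S = 0.0268 VA  (d) PF = 0.2402 (leading)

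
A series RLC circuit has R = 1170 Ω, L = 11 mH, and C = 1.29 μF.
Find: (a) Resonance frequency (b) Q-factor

Step 1 — Resonance condition Im(Z)=0 gives ω₀ = 1/√(LC).
Step 2 — ω₀ = 1/√(0.011·1.29e-06) = 8395 rad/s.
Step 3 — f₀ = ω₀/(2π) = 1336 Hz.
Step 4 — Series Q: Q = ω₀L/R = 8395·0.011/1170 = 0.07893.

(a) f₀ = 1336 Hz  (b) Q = 0.07893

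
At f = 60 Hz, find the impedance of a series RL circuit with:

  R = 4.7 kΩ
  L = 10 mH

Step 1 — Angular frequency: ω = 2π·f = 2π·60 = 377 rad/s.
Step 2 — Component impedances:
  R: Z = R = 4700 Ω
  L: Z = jωL = j·377·0.01 = 0 + j3.77 Ω
Step 3 — Series combination: Z_total = R + L = 4700 + j3.77 Ω = 4700∠0.0° Ω.

Z = 4700 + j3.77 Ω = 4700∠0.0° Ω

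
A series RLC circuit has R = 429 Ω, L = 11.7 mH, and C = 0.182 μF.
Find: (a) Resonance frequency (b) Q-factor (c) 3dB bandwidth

Step 1 — Resonance: ω₀ = 1/√(LC) = 1/√(0.0117·1.82e-07) = 2.167e+04 rad/s.
Step 2 — f₀ = ω₀/(2π) = 3449 Hz.
Step 3 — Series Q: Q = ω₀L/R = 2.167e+04·0.0117/429 = 0.591.
Step 4 — Bandwidth: Δω = ω₀/Q = 3.667e+04 rad/s; BW = Δω/(2π) = 5836 Hz.

(a) f₀ = 3449 Hz  (b) Q = 0.591  (c) BW = 5836 Hz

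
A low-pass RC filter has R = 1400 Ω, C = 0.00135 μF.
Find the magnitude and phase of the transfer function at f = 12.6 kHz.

Step 1 — Angular frequency: ω = 2π·1.26e+04 = 7.917e+04 rad/s.
Step 2 — Transfer function: H(jω) = 1/(1 + jωRC).
Step 3 — Denominator: 1 + jωRC = 1 + j·7.917e+04·1400·1.35e-09 = 1 + j0.1496.
Step 4 — H = 0.9781 - j0.1464.
Step 5 — Magnitude: |H| = 0.989 (-0.1 dB); phase: φ = -8.5°.

|H| = 0.989 (-0.1 dB), φ = -8.5°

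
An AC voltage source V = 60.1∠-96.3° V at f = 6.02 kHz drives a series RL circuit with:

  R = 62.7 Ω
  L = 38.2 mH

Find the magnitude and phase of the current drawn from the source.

Step 1 — Angular frequency: ω = 2π·f = 2π·6020 = 3.782e+04 rad/s.
Step 2 — Component impedances:
  R: Z = R = 62.7 Ω
  L: Z = jωL = j·3.782e+04·0.0382 = 0 + j1445 Ω
Step 3 — Series combination: Z_total = R + L = 62.7 + j1445 Ω = 1446∠87.5° Ω.
Step 4 — Source phasor: V = 60.1∠-96.3° V = -6.595 - j59.74 V.
Step 5 — Ohm's law: I = V / Z_total = (-6.595 - j59.74) / (62.7 + j1445) = -0.04146 + j0.002765 A.
Step 6 — Convert to polar: |I| = 0.04156 A, ∠I = 176.2°.

I = 0.04156∠176.2° A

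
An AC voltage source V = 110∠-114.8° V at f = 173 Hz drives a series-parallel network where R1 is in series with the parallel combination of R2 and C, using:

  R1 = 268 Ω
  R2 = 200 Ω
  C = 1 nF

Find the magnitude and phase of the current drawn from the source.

Step 1 — Angular frequency: ω = 2π·f = 2π·173 = 1087 rad/s.
Step 2 — Component impedances:
  R1: Z = R = 268 Ω
  R2: Z = R = 200 Ω
  C: Z = 1/(jωC) = -j/(ω·C) = 0 - j9.2e+05 Ω
Step 3 — Parallel branch: R2 || C = 1/(1/R2 + 1/C) = 200 - j0.04348 Ω.
Step 4 — Series with R1: Z_total = R1 + (R2 || C) = 468 - j0.04348 Ω = 468∠-0.0° Ω.
Step 5 — Source phasor: V = 110∠-114.8° V = -46.14 - j99.86 V.
Step 6 — Ohm's law: I = V / Z_total = (-46.14 - j99.86) / (468 - j0.04348) = -0.09857 - j0.2134 A.
Step 7 — Convert to polar: |I| = 0.235 A, ∠I = -114.8°.

I = 0.235∠-114.8° A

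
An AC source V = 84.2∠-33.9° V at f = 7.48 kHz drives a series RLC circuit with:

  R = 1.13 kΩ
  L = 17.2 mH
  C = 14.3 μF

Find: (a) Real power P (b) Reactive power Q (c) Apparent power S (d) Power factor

Step 1 — Angular frequency: ω = 2π·f = 2π·7480 = 4.7e+04 rad/s.
Step 2 — Component impedances:
  R: Z = R = 1130 Ω
  L: Z = jωL = j·4.7e+04·0.0172 = 0 + j808.4 Ω
  C: Z = 1/(jωC) = -j/(ω·C) = 0 - j1.488 Ω
Step 3 — Series combination: Z_total = R + L + C = 1130 + j806.9 Ω = 1389∠35.5° Ω.
Step 4 — Source phasor: V = 84.2∠-33.9° V = 69.89 - j46.96 V.
Step 5 — Current: I = V / Z = 0.02131 - j0.05677 A = 0.06064∠-69.4° A.
Step 6 — Complex power: S = V·I* = 4.155 + j2.967 VA.
Step 7 — Real power: P = Re(S) = 4.155 W.
Step 8 — Reactive power: Q = Im(S) = 2.967 VAR.
Step 9 — Apparent power: |S| = 5.106 VA.
Step 10 — Power factor: PF = P/|S| = 0.8138 (lagging).

(a) P = 4.155 W  (b) Q = 2.967 VAR  (c) S = 5.106 VA  (d) PF = 0.8138 (lagging)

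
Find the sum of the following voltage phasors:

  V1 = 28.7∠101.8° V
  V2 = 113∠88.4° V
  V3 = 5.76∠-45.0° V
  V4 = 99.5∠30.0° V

Step 1 — Convert each phasor to rectangular form:
  V1 = 28.7·(cos(101.8°) + j·sin(101.8°)) = -5.869 + j28.09 V
  V2 = 113·(cos(88.4°) + j·sin(88.4°)) = 3.155 + j113 V
  V3 = 5.76·(cos(-45.0°) + j·sin(-45.0°)) = 4.073 - j4.073 V
  V4 = 99.5·(cos(30.0°) + j·sin(30.0°)) = 86.17 + j49.75 V
Step 2 — Sum components: V_total = 87.53 + j186.7 V.
Step 3 — Convert to polar: |V_total| = 206.2 V, ∠V_total = 64.9°.

V_total = 206.2∠64.9° V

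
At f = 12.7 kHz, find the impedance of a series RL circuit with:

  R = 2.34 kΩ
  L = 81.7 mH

Step 1 — Angular frequency: ω = 2π·f = 2π·1.27e+04 = 7.98e+04 rad/s.
Step 2 — Component impedances:
  R: Z = R = 2340 Ω
  L: Z = jωL = j·7.98e+04·0.0817 = 0 + j6519 Ω
Step 3 — Series combination: Z_total = R + L = 2340 + j6519 Ω = 6927∠70.3° Ω.

Z = 2340 + j6519 Ω = 6927∠70.3° Ω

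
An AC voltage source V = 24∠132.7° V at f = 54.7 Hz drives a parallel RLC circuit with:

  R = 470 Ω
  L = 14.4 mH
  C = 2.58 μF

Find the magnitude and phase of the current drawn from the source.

Step 1 — Angular frequency: ω = 2π·f = 2π·54.7 = 343.7 rad/s.
Step 2 — Component impedances:
  R: Z = R = 470 Ω
  L: Z = jωL = j·343.7·0.0144 = 0 + j4.949 Ω
  C: Z = 1/(jωC) = -j/(ω·C) = 0 - j1128 Ω
Step 3 — Parallel combination: 1/Z_total = 1/R + 1/L + 1/C; Z_total = 0.05257 + j4.97 Ω = 4.971∠89.4° Ω.
Step 4 — Source phasor: V = 24∠132.7° V = -16.28 + j17.64 V.
Step 5 — Ohm's law: I = V / Z_total = (-16.28 + j17.64) / (0.05257 + j4.97) = 3.514 + j3.312 A.
Step 6 — Convert to polar: |I| = 4.828 A, ∠I = 43.3°.

I = 4.828∠43.3° A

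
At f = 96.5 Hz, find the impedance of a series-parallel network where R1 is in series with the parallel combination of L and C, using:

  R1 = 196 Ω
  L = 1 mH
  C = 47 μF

Step 1 — Angular frequency: ω = 2π·f = 2π·96.5 = 606.3 rad/s.
Step 2 — Component impedances:
  R1: Z = R = 196 Ω
  L: Z = jωL = j·606.3·0.001 = 0 + j0.6063 Ω
  C: Z = 1/(jωC) = -j/(ω·C) = 0 - j35.09 Ω
Step 3 — Parallel branch: L || C = 1/(1/L + 1/C) = 0 + j0.617 Ω.
Step 4 — Series with R1: Z_total = R1 + (L || C) = 196 + j0.617 Ω = 196∠0.2° Ω.

Z = 196 + j0.617 Ω = 196∠0.2° Ω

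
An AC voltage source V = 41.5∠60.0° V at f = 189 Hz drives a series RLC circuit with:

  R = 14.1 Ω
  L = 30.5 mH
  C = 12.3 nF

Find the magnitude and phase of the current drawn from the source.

Step 1 — Angular frequency: ω = 2π·f = 2π·189 = 1188 rad/s.
Step 2 — Component impedances:
  R: Z = R = 14.1 Ω
  L: Z = jωL = j·1188·0.0305 = 0 + j36.22 Ω
  C: Z = 1/(jωC) = -j/(ω·C) = 0 - j6.846e+04 Ω
Step 3 — Series combination: Z_total = R + L + C = 14.1 - j6.843e+04 Ω = 6.843e+04∠-90.0° Ω.
Step 4 — Source phasor: V = 41.5∠60.0° V = 20.75 + j35.94 V.
Step 5 — Ohm's law: I = V / Z_total = (20.75 + j35.94) / (14.1 - j6.843e+04) = -0.0005252 + j0.0003034 A.
Step 6 — Convert to polar: |I| = 0.0006065 A, ∠I = 150.0°.

I = 0.0006065∠150.0° A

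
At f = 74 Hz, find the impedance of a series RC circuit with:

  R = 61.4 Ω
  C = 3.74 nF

Step 1 — Angular frequency: ω = 2π·f = 2π·74 = 465 rad/s.
Step 2 — Component impedances:
  R: Z = R = 61.4 Ω
  C: Z = 1/(jωC) = -j/(ω·C) = 0 - j5.751e+05 Ω
Step 3 — Series combination: Z_total = R + C = 61.4 - j5.751e+05 Ω = 5.751e+05∠-90.0° Ω.

Z = 61.4 - j5.751e+05 Ω = 5.751e+05∠-90.0° Ω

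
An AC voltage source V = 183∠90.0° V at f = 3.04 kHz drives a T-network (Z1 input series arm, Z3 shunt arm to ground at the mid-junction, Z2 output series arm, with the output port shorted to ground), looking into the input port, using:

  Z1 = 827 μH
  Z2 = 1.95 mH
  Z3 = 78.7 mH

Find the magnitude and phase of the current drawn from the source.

Step 1 — Angular frequency: ω = 2π·f = 2π·3040 = 1.91e+04 rad/s.
Step 2 — Component impedances:
  Z1: Z = jωL = j·1.91e+04·0.000827 = 0 + j15.8 Ω
  Z2: Z = jωL = j·1.91e+04·0.00195 = 0 + j37.25 Ω
  Z3: Z = jωL = j·1.91e+04·0.0787 = 0 + j1503 Ω
Step 3 — With the output port shorted to ground, the output series arm Z2 runs from the junction to ground; the shunt arm Z3 also runs from the junction to ground. They appear in parallel: Z3 || Z2 = 0 + j36.35 Ω.
Step 4 — Series with input arm Z1: Z_in = Z1 + (Z3 || Z2) = 0 + j52.14 Ω = 52.14∠90.0° Ω.
Step 5 — Source phasor: V = 183∠90.0° V = 0 + j183 V.
Step 6 — Ohm's law: I = V / Z_total = (0 + j183) / (0 + j52.14) = 3.51 A.
Step 7 — Convert to polar: |I| = 3.51 A, ∠I = -0.0°.

I = 3.51∠-0.0° A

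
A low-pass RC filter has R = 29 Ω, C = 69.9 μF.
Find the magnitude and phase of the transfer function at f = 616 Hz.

Step 1 — Angular frequency: ω = 2π·616 = 3870 rad/s.
Step 2 — Transfer function: H(jω) = 1/(1 + jωRC).
Step 3 — Denominator: 1 + jωRC = 1 + j·3870·29·6.99e-05 = 1 + j7.846.
Step 4 — H = 0.01599 - j0.1254.
Step 5 — Magnitude: |H| = 0.1264 (-18.0 dB); phase: φ = -82.7°.

|H| = 0.1264 (-18.0 dB), φ = -82.7°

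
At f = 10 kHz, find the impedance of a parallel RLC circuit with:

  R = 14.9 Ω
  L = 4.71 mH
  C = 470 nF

Step 1 — Angular frequency: ω = 2π·f = 2π·1e+04 = 6.283e+04 rad/s.
Step 2 — Component impedances:
  R: Z = R = 14.9 Ω
  L: Z = jωL = j·6.283e+04·0.00471 = 0 + j295.9 Ω
  C: Z = 1/(jωC) = -j/(ω·C) = 0 - j33.86 Ω
Step 3 — Parallel combination: 1/Z_total = 1/R + 1/L + 1/C; Z_total = 12.94 - j5.041 Ω = 13.88∠-21.3° Ω.

Z = 12.94 - j5.041 Ω = 13.88∠-21.3° Ω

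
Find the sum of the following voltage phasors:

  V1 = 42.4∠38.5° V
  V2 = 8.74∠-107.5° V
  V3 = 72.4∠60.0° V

Step 1 — Convert each phasor to rectangular form:
  V1 = 42.4·(cos(38.5°) + j·sin(38.5°)) = 33.18 + j26.39 V
  V2 = 8.74·(cos(-107.5°) + j·sin(-107.5°)) = -2.628 - j8.335 V
  V3 = 72.4·(cos(60.0°) + j·sin(60.0°)) = 36.2 + j62.7 V
Step 2 — Sum components: V_total = 66.75 + j80.76 V.
Step 3 — Convert to polar: |V_total| = 104.8 V, ∠V_total = 50.4°.

V_total = 104.8∠50.4° V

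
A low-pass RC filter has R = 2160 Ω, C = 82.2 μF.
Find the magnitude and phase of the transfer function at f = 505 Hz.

Step 1 — Angular frequency: ω = 2π·505 = 3173 rad/s.
Step 2 — Transfer function: H(jω) = 1/(1 + jωRC).
Step 3 — Denominator: 1 + jωRC = 1 + j·3173·2160·8.22e-05 = 1 + j563.4.
Step 4 — H = 3.151e-06 - j0.001775.
Step 5 — Magnitude: |H| = 0.001775 (-55.0 dB); phase: φ = -89.9°.

|H| = 0.001775 (-55.0 dB), φ = -89.9°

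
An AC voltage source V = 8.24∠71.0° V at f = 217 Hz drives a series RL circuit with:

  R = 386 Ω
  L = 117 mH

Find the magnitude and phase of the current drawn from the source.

Step 1 — Angular frequency: ω = 2π·f = 2π·217 = 1363 rad/s.
Step 2 — Component impedances:
  R: Z = R = 386 Ω
  L: Z = jωL = j·1363·0.117 = 0 + j159.5 Ω
Step 3 — Series combination: Z_total = R + L = 386 + j159.5 Ω = 417.7∠22.5° Ω.
Step 4 — Source phasor: V = 8.24∠71.0° V = 2.683 + j7.791 V.
Step 5 — Ohm's law: I = V / Z_total = (2.683 + j7.791) / (386 + j159.5) = 0.01306 + j0.01479 A.
Step 6 — Convert to polar: |I| = 0.01973 A, ∠I = 48.5°.

I = 0.01973∠48.5° A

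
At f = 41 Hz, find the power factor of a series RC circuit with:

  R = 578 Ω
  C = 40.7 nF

Step 1 — Angular frequency: ω = 2π·f = 2π·41 = 257.6 rad/s.
Step 2 — Component impedances:
  R: Z = R = 578 Ω
  C: Z = 1/(jωC) = -j/(ω·C) = 0 - j9.538e+04 Ω
Step 3 — Series combination: Z_total = R + C = 578 - j9.538e+04 Ω = 9.538e+04∠-89.7° Ω.
Step 4 — Power factor: PF = cos(φ) = Re(Z)/|Z| = 578/9.538e+04 = 0.00606.
Step 5 — Type: Im(Z) = -9.538e+04 ⇒ leading (phase φ = -89.7°).

PF = 0.00606 (leading, φ = -89.7°)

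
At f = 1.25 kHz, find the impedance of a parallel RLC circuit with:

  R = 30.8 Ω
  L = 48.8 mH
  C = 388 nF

Step 1 — Angular frequency: ω = 2π·f = 2π·1250 = 7854 rad/s.
Step 2 — Component impedances:
  R: Z = R = 30.8 Ω
  L: Z = jωL = j·7854·0.0488 = 0 + j383.3 Ω
  C: Z = 1/(jωC) = -j/(ω·C) = 0 - j328.2 Ω
Step 3 — Parallel combination: 1/Z_total = 1/R + 1/L + 1/C; Z_total = 30.79 - j0.4157 Ω = 30.8∠-0.8° Ω.

Z = 30.79 - j0.4157 Ω = 30.8∠-0.8° Ω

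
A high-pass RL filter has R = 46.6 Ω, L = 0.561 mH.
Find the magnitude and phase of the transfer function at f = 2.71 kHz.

Step 1 — Angular frequency: ω = 2π·2710 = 1.703e+04 rad/s.
Step 2 — Transfer function: H(jω) = jωL/(R + jωL).
Step 3 — Numerator jωL = j·9.552; denominator R + jωL = 46.6 + j9.552.
Step 4 — H = 0.04033 + j0.1967.
Step 5 — Magnitude: |H| = 0.2008 (-13.9 dB); phase: φ = 78.4°.

|H| = 0.2008 (-13.9 dB), φ = 78.4°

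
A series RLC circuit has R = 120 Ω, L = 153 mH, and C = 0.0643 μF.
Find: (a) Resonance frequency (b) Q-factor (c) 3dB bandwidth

Step 1 — Resonance: ω₀ = 1/√(LC) = 1/√(0.153·6.43e-08) = 1.008e+04 rad/s.
Step 2 — f₀ = ω₀/(2π) = 1605 Hz.
Step 3 — Series Q: Q = ω₀L/R = 1.008e+04·0.153/120 = 12.85.
Step 4 — Bandwidth: Δω = ω₀/Q = 784.3 rad/s; BW = Δω/(2π) = 124.8 Hz.

(a) f₀ = 1605 Hz  (b) Q = 12.85  (c) BW = 124.8 Hz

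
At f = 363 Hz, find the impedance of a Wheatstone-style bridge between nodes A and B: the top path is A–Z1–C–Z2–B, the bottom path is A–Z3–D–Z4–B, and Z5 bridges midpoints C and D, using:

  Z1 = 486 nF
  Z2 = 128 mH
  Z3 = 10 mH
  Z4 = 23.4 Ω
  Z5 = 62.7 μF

Step 1 — Angular frequency: ω = 2π·f = 2π·363 = 2281 rad/s.
Step 2 — Component impedances:
  Z1: Z = 1/(jωC) = -j/(ω·C) = 0 - j902.1 Ω
  Z2: Z = jωL = j·2281·0.128 = 0 + j291.9 Ω
  Z3: Z = jωL = j·2281·0.01 = 0 + j22.81 Ω
  Z4: Z = R = 23.4 Ω
  Z5: Z = 1/(jωC) = -j/(ω·C) = 0 - j6.993 Ω
Step 3 — Bridge requires nodal analysis (the Z5 bridge couples midpoints C and D, so the two paths cannot be reduced to a simple series/parallel combination). Setting node B to ground and injecting 1 A at node A, the 3-node admittance system at A, C, D solves to V_A = Z_AB = 23.21 + j25.3 Ω = 34.34∠47.5° Ω.

Z = 23.21 + j25.3 Ω = 34.34∠47.5° Ω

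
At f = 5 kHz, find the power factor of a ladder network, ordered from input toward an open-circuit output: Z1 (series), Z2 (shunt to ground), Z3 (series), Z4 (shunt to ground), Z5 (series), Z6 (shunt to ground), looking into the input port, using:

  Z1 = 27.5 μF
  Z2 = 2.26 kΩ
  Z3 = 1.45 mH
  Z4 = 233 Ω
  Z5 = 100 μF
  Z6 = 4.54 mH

Step 1 — Angular frequency: ω = 2π·f = 2π·5000 = 3.142e+04 rad/s.
Step 2 — Component impedances:
  Z1: Z = 1/(jωC) = -j/(ω·C) = 0 - j1.157 Ω
  Z2: Z = R = 2260 Ω
  Z3: Z = jωL = j·3.142e+04·0.00145 = 0 + j45.55 Ω
  Z4: Z = R = 233 Ω
  Z5: Z = 1/(jωC) = -j/(ω·C) = 0 - j0.3183 Ω
  Z6: Z = jωL = j·3.142e+04·0.00454 = 0 + j142.6 Ω
Step 3 — Ladder network (open output): work backward from the far end, alternating series and parallel combinations. Z_in = 70.61 + j139.4 Ω = 156.3∠63.1° Ω.
Step 4 — Power factor: PF = cos(φ) = Re(Z)/|Z| = 70.608/156.3 = 0.4517.
Step 5 — Type: Im(Z) = 139.4 ⇒ lagging (phase φ = 63.1°).

PF = 0.4517 (lagging, φ = 63.1°)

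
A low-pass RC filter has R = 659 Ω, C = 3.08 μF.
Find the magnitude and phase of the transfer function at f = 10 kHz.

Step 1 — Angular frequency: ω = 2π·1e+04 = 6.283e+04 rad/s.
Step 2 — Transfer function: H(jω) = 1/(1 + jωRC).
Step 3 — Denominator: 1 + jωRC = 1 + j·6.283e+04·659·3.08e-06 = 1 + j127.5.
Step 4 — H = 6.148e-05 - j0.007841.
Step 5 — Magnitude: |H| = 0.007841 (-42.1 dB); phase: φ = -89.6°.

|H| = 0.007841 (-42.1 dB), φ = -89.6°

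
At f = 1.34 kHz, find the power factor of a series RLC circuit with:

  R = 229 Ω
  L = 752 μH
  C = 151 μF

Step 1 — Angular frequency: ω = 2π·f = 2π·1340 = 8419 rad/s.
Step 2 — Component impedances:
  R: Z = R = 229 Ω
  L: Z = jωL = j·8419·0.000752 = 0 + j6.331 Ω
  C: Z = 1/(jωC) = -j/(ω·C) = 0 - j0.7866 Ω
Step 3 — Series combination: Z_total = R + L + C = 229 + j5.545 Ω = 229.1∠1.4° Ω.
Step 4 — Power factor: PF = cos(φ) = Re(Z)/|Z| = 229/229.07 = 0.9997.
Step 5 — Type: Im(Z) = 5.545 ⇒ lagging (phase φ = 1.4°).

PF = 0.9997 (lagging, φ = 1.4°)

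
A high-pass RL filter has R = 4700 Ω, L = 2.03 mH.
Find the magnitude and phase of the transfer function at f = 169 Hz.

Step 1 — Angular frequency: ω = 2π·169 = 1062 rad/s.
Step 2 — Transfer function: H(jω) = jωL/(R + jωL).
Step 3 — Numerator jωL = j·2.156; denominator R + jωL = 4700 + j2.156.
Step 4 — H = 2.103e-07 + j0.0004586.
Step 5 — Magnitude: |H| = 0.0004586 (-66.8 dB); phase: φ = 90.0°.

|H| = 0.0004586 (-66.8 dB), φ = 90.0°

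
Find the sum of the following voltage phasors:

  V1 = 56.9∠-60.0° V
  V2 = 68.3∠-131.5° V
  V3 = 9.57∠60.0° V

Step 1 — Convert each phasor to rectangular form:
  V1 = 56.9·(cos(-60.0°) + j·sin(-60.0°)) = 28.45 - j49.28 V
  V2 = 68.3·(cos(-131.5°) + j·sin(-131.5°)) = -45.26 - j51.15 V
  V3 = 9.57·(cos(60.0°) + j·sin(60.0°)) = 4.785 + j8.288 V
Step 2 — Sum components: V_total = -12.02 - j92.14 V.
Step 3 — Convert to polar: |V_total| = 92.92 V, ∠V_total = -97.4°.

V_total = 92.92∠-97.4° V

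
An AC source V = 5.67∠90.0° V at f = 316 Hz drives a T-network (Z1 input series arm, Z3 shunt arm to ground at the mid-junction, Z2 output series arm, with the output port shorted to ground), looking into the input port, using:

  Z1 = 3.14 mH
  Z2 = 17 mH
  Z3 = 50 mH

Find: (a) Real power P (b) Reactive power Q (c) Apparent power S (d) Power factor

Step 1 — Angular frequency: ω = 2π·f = 2π·316 = 1985 rad/s.
Step 2 — Component impedances:
  Z1: Z = jωL = j·1985·0.00314 = 0 + j6.234 Ω
  Z2: Z = jωL = j·1985·0.017 = 0 + j33.75 Ω
  Z3: Z = jωL = j·1985·0.05 = 0 + j99.27 Ω
Step 3 — With the output port shorted to ground, the output series arm Z2 runs from the junction to ground; the shunt arm Z3 also runs from the junction to ground. They appear in parallel: Z3 || Z2 = 0 + j25.19 Ω.
Step 4 — Series with input arm Z1: Z_in = Z1 + (Z3 || Z2) = 0 + j31.42 Ω = 31.42∠90.0° Ω.
Step 5 — Source phasor: V = 5.67∠90.0° V = 0 + j5.67 V.
Step 6 — Current: I = V / Z = 0.1804 A = 0.1804∠-0.0° A.
Step 7 — Complex power: S = V·I* = 0 + j1.023 VA.
Step 8 — Real power: P = Re(S) = 0 W.
Step 9 — Reactive power: Q = Im(S) = 1.023 VAR.
Step 10 — Apparent power: |S| = 1.023 VA.
Step 11 — Power factor: PF = P/|S| = 0 (lagging).

(a) P = 0 W  (b) Q = 1.023 VAR  (c) S = 1.023 VA  (d) PF = 0 (lagging)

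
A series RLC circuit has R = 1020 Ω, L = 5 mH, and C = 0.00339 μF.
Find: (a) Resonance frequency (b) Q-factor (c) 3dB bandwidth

Step 1 — Resonance: ω₀ = 1/√(LC) = 1/√(0.005·3.39e-09) = 2.429e+05 rad/s.
Step 2 — f₀ = ω₀/(2π) = 3.866e+04 Hz.
Step 3 — Series Q: Q = ω₀L/R = 2.429e+05·0.005/1020 = 1.191.
Step 4 — Bandwidth: Δω = ω₀/Q = 2.04e+05 rad/s; BW = Δω/(2π) = 3.247e+04 Hz.

(a) f₀ = 3.866e+04 Hz  (b) Q = 1.191  (c) BW = 3.247e+04 Hz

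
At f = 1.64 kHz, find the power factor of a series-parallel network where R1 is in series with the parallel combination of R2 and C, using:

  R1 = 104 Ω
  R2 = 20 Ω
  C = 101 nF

Step 1 — Angular frequency: ω = 2π·f = 2π·1640 = 1.03e+04 rad/s.
Step 2 — Component impedances:
  R1: Z = R = 104 Ω
  R2: Z = R = 20 Ω
  C: Z = 1/(jωC) = -j/(ω·C) = 0 - j960.8 Ω
Step 3 — Parallel branch: R2 || C = 1/(1/R2 + 1/C) = 19.99 - j0.4161 Ω.
Step 4 — Series with R1: Z_total = R1 + (R2 || C) = 124 - j0.4161 Ω = 124∠-0.2° Ω.
Step 5 — Power factor: PF = cos(φ) = Re(Z)/|Z| = 124/124 = 1.
Step 6 — Type: Im(Z) = -0.4161 ⇒ leading (phase φ = -0.2°).

PF = 1 (leading, φ = -0.2°)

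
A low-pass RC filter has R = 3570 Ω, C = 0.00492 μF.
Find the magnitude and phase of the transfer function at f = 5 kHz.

Step 1 — Angular frequency: ω = 2π·5000 = 3.142e+04 rad/s.
Step 2 — Transfer function: H(jω) = 1/(1 + jωRC).
Step 3 — Denominator: 1 + jωRC = 1 + j·3.142e+04·3570·4.92e-09 = 1 + j0.5518.
Step 4 — H = 0.7666 - j0.423.
Step 5 — Magnitude: |H| = 0.8755 (-1.2 dB); phase: φ = -28.9°.

|H| = 0.8755 (-1.2 dB), φ = -28.9°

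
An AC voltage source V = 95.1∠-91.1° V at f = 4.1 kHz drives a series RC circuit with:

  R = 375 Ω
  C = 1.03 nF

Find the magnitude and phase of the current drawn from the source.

Step 1 — Angular frequency: ω = 2π·f = 2π·4100 = 2.576e+04 rad/s.
Step 2 — Component impedances:
  R: Z = R = 375 Ω
  C: Z = 1/(jωC) = -j/(ω·C) = 0 - j3.769e+04 Ω
Step 3 — Series combination: Z_total = R + C = 375 - j3.769e+04 Ω = 3.769e+04∠-89.4° Ω.
Step 4 — Source phasor: V = 95.1∠-91.1° V = -1.826 - j95.08 V.
Step 5 — Ohm's law: I = V / Z_total = (-1.826 - j95.08) / (375 - j3.769e+04) = 0.002522 - j7.354e-05 A.
Step 6 — Convert to polar: |I| = 0.002523 A, ∠I = -1.7°.

I = 0.002523∠-1.7° A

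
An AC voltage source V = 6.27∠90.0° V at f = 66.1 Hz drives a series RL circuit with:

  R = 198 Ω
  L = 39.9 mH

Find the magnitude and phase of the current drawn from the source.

Step 1 — Angular frequency: ω = 2π·f = 2π·66.1 = 415.3 rad/s.
Step 2 — Component impedances:
  R: Z = R = 198 Ω
  L: Z = jωL = j·415.3·0.0399 = 0 + j16.57 Ω
Step 3 — Series combination: Z_total = R + L = 198 + j16.57 Ω = 198.7∠4.8° Ω.
Step 4 — Source phasor: V = 6.27∠90.0° V = 0 + j6.27 V.
Step 5 — Ohm's law: I = V / Z_total = (0 + j6.27) / (198 + j16.57) = 0.002632 + j0.03145 A.
Step 6 — Convert to polar: |I| = 0.03156 A, ∠I = 85.2°.

I = 0.03156∠85.2° A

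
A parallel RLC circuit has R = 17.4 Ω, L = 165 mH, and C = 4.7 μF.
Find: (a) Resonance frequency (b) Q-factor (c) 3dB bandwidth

Step 1 — Resonance: ω₀ = 1/√(LC) = 1/√(0.165·4.7e-06) = 1136 rad/s.
Step 2 — f₀ = ω₀/(2π) = 180.7 Hz.
Step 3 — Parallel Q: Q = R/(ω₀L) = 17.4/(1136·0.165) = 0.09287.
Step 4 — Bandwidth: Δω = ω₀/Q = 1.223e+04 rad/s; BW = Δω/(2π) = 1946 Hz.

(a) f₀ = 180.7 Hz  (b) Q = 0.09287  (c) BW = 1946 Hz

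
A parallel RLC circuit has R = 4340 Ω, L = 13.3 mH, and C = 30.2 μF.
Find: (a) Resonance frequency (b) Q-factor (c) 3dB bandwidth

Step 1 — Resonance: ω₀ = 1/√(LC) = 1/√(0.0133·3.02e-05) = 1578 rad/s.
Step 2 — f₀ = ω₀/(2π) = 251.1 Hz.
Step 3 — Parallel Q: Q = R/(ω₀L) = 4340/(1578·0.0133) = 206.8.
Step 4 — Bandwidth: Δω = ω₀/Q = 7.63 rad/s; BW = Δω/(2π) = 1.214 Hz.

(a) f₀ = 251.1 Hz  (b) Q = 206.8  (c) BW = 1.214 Hz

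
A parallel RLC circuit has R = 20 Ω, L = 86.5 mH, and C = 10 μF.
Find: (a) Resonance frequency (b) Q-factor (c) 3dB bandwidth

Step 1 — Resonance: ω₀ = 1/√(LC) = 1/√(0.0865·1e-05) = 1075 rad/s.
Step 2 — f₀ = ω₀/(2π) = 171.1 Hz.
Step 3 — Parallel Q: Q = R/(ω₀L) = 20/(1075·0.0865) = 0.215.
Step 4 — Bandwidth: Δω = ω₀/Q = 5000 rad/s; BW = Δω/(2π) = 795.8 Hz.

(a) f₀ = 171.1 Hz  (b) Q = 0.215  (c) BW = 795.8 Hz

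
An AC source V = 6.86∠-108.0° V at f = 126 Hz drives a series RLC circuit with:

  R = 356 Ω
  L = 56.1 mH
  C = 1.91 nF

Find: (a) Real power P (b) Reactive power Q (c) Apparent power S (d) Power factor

Step 1 — Angular frequency: ω = 2π·f = 2π·126 = 791.7 rad/s.
Step 2 — Component impedances:
  R: Z = R = 356 Ω
  L: Z = jωL = j·791.7·0.0561 = 0 + j44.41 Ω
  C: Z = 1/(jωC) = -j/(ω·C) = 0 - j6.613e+05 Ω
Step 3 — Series combination: Z_total = R + L + C = 356 - j6.613e+05 Ω = 6.613e+05∠-90.0° Ω.
Step 4 — Source phasor: V = 6.86∠-108.0° V = -2.12 - j6.524 V.
Step 5 — Current: I = V / Z = 9.864e-06 - j3.211e-06 A = 1.037e-05∠-18.0° A.
Step 6 — Complex power: S = V·I* = 3.831e-08 - j7.116e-05 VA.
Step 7 — Real power: P = Re(S) = 3.831e-08 W.
Step 8 — Reactive power: Q = Im(S) = -7.116e-05 VAR.
Step 9 — Apparent power: |S| = 7.116e-05 VA.
Step 10 — Power factor: PF = P/|S| = 0.0005383 (leading).

(a) P = 3.831e-08 W  (b) Q = -7.116e-05 VAR  (c) S = 7.116e-05 VA  (d) PF = 0.0005383 (leading)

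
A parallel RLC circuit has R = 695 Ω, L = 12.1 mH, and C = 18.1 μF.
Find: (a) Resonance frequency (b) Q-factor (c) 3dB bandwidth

Step 1 — Resonance: ω₀ = 1/√(LC) = 1/√(0.0121·1.81e-05) = 2137 rad/s.
Step 2 — f₀ = ω₀/(2π) = 340.1 Hz.
Step 3 — Parallel Q: Q = R/(ω₀L) = 695/(2137·0.0121) = 26.88.
Step 4 — Bandwidth: Δω = ω₀/Q = 79.49 rad/s; BW = Δω/(2π) = 12.65 Hz.

(a) f₀ = 340.1 Hz  (b) Q = 26.88  (c) BW = 12.65 Hz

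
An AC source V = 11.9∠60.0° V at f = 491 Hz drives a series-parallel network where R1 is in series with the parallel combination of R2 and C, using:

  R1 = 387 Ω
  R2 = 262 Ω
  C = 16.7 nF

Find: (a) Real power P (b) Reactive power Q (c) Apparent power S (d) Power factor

Step 1 — Angular frequency: ω = 2π·f = 2π·491 = 3085 rad/s.
Step 2 — Component impedances:
  R1: Z = R = 387 Ω
  R2: Z = R = 262 Ω
  C: Z = 1/(jωC) = -j/(ω·C) = 0 - j1.941e+04 Ω
Step 3 — Parallel branch: R2 || C = 1/(1/R2 + 1/C) = 262 - j3.536 Ω.
Step 4 — Series with R1: Z_total = R1 + (R2 || C) = 649 - j3.536 Ω = 649∠-0.3° Ω.
Step 5 — Source phasor: V = 11.9∠60.0° V = 5.95 + j10.31 V.
Step 6 — Current: I = V / Z = 0.009082 + j0.01593 A = 0.01834∠60.3° A.
Step 7 — Complex power: S = V·I* = 0.2182 - j0.001189 VA.
Step 8 — Real power: P = Re(S) = 0.2182 W.
Step 9 — Reactive power: Q = Im(S) = -0.001189 VAR.
Step 10 — Apparent power: |S| = 0.2182 VA.
Step 11 — Power factor: PF = P/|S| = 1 (leading).

(a) P = 0.2182 W  (b) Q = -0.001189 VAR  (c) S = 0.2182 VA  (d) PF = 1 (leading)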